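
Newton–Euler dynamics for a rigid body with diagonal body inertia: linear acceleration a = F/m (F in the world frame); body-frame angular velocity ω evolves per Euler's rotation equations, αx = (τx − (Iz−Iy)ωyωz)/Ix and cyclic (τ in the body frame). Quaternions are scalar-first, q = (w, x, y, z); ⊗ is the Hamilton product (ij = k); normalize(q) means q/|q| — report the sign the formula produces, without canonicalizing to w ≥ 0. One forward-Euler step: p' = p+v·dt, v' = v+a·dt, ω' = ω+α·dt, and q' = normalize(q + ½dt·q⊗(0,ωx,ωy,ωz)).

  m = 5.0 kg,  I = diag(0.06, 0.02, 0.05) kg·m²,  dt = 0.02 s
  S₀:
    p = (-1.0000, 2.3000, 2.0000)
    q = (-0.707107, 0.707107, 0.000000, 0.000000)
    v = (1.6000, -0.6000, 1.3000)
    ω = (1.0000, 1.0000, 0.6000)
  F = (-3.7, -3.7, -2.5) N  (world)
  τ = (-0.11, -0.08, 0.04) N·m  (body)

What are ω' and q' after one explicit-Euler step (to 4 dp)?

gyro term ω×Iω = (0.0180, 0.0060, -0.0400)
angular accel α = (-2.1333, -4.3000, 1.6000)
ω' = ω + α·dt = (0.9573, 0.9140, 0.6320)
2q̇ = q⊗(0,ω) = (-0.7071070, -0.7071070, -1.1313712, 0.2828428)
updated quaternion q' = (-0.7141, 0.7000, -0.0113, 0.0028)

ω' = (0.9573, 0.9140, 0.6320)
q' = (-0.7141, 0.7000, -0.0113, 0.0028)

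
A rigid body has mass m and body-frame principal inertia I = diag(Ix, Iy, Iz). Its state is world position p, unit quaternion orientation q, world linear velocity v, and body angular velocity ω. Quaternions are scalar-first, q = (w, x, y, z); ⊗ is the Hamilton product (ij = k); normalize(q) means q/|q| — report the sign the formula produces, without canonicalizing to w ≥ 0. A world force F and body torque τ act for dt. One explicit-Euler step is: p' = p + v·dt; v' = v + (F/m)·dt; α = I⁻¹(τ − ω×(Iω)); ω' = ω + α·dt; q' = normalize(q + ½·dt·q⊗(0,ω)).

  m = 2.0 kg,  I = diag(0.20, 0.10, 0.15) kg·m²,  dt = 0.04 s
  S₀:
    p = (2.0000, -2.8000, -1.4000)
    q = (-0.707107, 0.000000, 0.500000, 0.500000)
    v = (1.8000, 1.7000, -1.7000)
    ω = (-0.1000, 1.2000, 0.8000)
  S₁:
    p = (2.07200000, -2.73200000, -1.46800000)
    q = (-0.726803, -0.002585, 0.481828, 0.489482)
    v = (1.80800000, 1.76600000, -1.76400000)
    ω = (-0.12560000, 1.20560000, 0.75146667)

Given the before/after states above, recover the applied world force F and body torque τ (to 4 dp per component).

rate change Δω = (-0.02560000, 0.00560000, -0.04853333)
ω₀×(Iω₀) = (0.0480, -0.0040, 0.0120)
τ = I·(Δω/dt) + ω₀×(Iω₀) = (-0.0800, 0.0100, -0.1700)
Δv = v₁−v₀ = (0.00800000, 0.06600000, -0.06400000)
F = m·Δv/dt = (0.4000, 3.3000, -3.2000)

F = (0.4000, 3.3000, -3.2000)
τ = (-0.0800, 0.0100, -0.1700)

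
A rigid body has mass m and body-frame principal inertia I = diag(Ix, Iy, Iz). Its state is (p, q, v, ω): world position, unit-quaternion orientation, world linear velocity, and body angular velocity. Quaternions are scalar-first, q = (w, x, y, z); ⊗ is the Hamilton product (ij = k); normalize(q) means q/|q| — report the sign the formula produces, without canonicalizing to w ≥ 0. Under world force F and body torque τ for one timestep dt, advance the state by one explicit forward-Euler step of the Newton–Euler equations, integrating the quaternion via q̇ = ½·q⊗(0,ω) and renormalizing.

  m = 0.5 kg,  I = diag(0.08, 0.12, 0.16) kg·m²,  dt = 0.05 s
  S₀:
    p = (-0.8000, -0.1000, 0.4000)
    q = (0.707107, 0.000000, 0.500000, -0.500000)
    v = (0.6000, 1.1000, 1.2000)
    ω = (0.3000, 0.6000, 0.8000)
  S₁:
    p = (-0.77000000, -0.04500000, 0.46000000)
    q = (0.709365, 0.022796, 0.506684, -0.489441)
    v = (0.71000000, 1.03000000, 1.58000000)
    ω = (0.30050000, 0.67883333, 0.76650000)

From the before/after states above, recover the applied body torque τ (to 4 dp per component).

τ = (0.0200, 0.1700, -0.1000)

ω₁ − ω₀ = (0.00050000, 0.07883333, -0.03350000)
τ = I·(Δω/dt) + ω₀×(Iω₀) = (0.0200, 0.1700, -0.1000)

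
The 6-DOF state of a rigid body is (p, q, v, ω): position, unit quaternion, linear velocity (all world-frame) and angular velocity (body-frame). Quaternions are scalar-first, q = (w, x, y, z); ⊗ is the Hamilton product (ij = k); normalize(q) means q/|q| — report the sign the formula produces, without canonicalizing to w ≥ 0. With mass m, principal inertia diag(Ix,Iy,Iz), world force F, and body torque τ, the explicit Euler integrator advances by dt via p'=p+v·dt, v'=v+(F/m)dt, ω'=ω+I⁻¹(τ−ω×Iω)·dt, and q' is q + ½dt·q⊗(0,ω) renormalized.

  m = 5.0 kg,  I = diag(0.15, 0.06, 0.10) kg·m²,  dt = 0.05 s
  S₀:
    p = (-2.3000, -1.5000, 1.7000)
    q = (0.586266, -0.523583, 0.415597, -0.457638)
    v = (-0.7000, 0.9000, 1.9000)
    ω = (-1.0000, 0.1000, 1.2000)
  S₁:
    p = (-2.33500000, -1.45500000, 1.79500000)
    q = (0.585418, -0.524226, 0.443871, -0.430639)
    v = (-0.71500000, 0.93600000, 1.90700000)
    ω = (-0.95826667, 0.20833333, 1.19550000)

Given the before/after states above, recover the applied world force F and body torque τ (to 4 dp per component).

ω₁ − ω₀ = (0.04173333, 0.10833333, -0.00450000)
ω₀×(Iω₀) = (0.0048, -0.0600, 0.0090)
τ = I·(Δω/dt) + ω₀×(Iω₀) = (0.1300, 0.0700, 0.0000)
v₁ − v₀ = (-0.01500000, 0.03600000, 0.00700000)
F = m·Δv/dt = (-1.5000, 3.6000, 0.7000)

F = (-1.5000, 3.6000, 0.7000)
τ = (0.1300, 0.0700, 0.0000)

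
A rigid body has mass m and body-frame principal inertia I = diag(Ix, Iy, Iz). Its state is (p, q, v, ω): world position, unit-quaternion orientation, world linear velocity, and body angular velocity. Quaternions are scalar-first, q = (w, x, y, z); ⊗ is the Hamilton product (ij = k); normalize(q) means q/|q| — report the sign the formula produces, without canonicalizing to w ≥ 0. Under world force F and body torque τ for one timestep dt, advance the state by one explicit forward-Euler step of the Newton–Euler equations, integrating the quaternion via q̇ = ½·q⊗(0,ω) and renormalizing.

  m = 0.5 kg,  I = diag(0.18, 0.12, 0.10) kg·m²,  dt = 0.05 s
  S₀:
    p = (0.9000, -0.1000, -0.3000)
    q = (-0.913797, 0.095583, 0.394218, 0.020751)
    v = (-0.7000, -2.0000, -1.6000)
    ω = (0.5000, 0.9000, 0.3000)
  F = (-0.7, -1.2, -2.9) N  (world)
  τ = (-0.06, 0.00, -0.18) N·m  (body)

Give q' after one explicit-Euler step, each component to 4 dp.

Hamilton product q⊗(0,ω) = (-0.4088130, -0.3573090, -0.8407167, -0.3852234)
q' = normalize(q + ½dt·q⊗(0,ω)) = (-0.9237, 0.0866, 0.3731, 0.0111)

q' = (-0.9237, 0.0866, 0.3731, 0.0111)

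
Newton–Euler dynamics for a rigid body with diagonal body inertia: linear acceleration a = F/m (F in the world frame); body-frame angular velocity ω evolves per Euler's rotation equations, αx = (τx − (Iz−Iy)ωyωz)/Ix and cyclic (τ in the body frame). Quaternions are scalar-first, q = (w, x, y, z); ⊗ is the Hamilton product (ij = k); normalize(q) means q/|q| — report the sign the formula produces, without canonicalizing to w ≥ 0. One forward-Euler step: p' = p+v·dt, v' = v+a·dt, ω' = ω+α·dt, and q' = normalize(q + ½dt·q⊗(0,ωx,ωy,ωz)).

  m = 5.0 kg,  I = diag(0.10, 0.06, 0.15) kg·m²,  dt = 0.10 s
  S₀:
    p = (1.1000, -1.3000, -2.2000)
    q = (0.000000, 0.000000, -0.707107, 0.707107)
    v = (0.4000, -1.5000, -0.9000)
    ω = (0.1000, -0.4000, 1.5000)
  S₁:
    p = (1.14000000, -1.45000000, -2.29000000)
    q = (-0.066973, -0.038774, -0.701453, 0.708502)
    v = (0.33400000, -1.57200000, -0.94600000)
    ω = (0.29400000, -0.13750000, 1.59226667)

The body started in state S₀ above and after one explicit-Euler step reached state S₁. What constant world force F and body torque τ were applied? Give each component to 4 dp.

ω₁ − ω₀ = (0.19400000, 0.26250000, 0.09226667)
ω₀×(Iω₀) = (-0.0540, -0.0075, 0.0016)
I·α + gyro = (0.1400, 0.1500, 0.1400)
velocity change Δv = (-0.06600000, -0.07200000, -0.04600000)
F = m·Δv/dt = (-3.3000, -3.6000, -2.3000)

F = (-3.3000, -3.6000, -2.3000)
τ = (0.1400, 0.1500, 0.1400)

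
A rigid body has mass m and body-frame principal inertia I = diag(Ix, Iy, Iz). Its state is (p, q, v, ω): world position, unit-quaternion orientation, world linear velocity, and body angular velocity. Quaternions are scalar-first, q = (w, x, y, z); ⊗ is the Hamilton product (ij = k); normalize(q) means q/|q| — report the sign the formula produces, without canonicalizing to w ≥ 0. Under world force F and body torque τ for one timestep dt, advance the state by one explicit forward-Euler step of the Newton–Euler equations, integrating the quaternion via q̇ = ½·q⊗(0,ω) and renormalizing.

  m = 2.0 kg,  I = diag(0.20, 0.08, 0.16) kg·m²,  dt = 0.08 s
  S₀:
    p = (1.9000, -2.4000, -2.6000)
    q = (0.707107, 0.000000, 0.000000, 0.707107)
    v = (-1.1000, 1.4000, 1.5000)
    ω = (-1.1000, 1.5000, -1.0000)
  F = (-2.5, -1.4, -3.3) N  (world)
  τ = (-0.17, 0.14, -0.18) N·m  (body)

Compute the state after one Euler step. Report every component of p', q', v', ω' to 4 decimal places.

p' = (1.8120, -2.2880, -2.4800)
q' = (0.7328, -0.0733, 0.0113, 0.6764)
v' = (-1.2000, 1.3440, 1.3680)
ω' = (-1.1200, 1.5960, -1.1890)

a = F/m = (-1.2500, -0.7000, -1.6500)
p' = p + v·dt = (1.8120, -2.2880, -2.4800)
v + (F/m)dt = (-1.2000, 1.3440, 1.3680)
ω×(Iω) gyroscopic = (-0.1200, 0.0440, 0.1980)
angular accel α = (-0.2500, 1.2000, -2.3625)
ω + α·dt = (-1.1200, 1.5960, -1.1890)
2q̇ = q⊗(0,ω) = (0.7071070, -1.8384782, 0.2828428, -0.7071070)
q' = normalize(q + ½dt·q⊗(0,ω)) = (0.7328, -0.0733, 0.0113, 0.6764)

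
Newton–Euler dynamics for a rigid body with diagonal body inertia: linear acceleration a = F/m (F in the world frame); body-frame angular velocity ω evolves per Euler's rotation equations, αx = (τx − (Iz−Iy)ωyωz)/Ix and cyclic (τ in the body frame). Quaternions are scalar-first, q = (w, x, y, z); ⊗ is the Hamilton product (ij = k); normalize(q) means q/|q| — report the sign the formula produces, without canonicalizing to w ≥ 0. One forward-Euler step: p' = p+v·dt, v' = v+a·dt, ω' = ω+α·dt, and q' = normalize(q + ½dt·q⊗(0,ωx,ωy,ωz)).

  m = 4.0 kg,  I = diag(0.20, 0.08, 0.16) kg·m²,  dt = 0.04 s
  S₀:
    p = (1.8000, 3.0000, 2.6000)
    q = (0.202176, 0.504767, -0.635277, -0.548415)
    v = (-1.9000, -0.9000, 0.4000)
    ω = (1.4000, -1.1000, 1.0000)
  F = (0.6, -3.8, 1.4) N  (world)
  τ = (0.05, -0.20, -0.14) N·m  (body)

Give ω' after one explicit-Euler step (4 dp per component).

ω' = (1.4276, -1.2280, 0.9188)

ω×(Iω) gyroscopic = (-0.0880, 0.0560, 0.1848)
α = I⁻¹(τ − ω×Iω) = (0.6900, -3.2000, -2.0300)
ω + α·dt = (1.4276, -1.2280, 0.9188)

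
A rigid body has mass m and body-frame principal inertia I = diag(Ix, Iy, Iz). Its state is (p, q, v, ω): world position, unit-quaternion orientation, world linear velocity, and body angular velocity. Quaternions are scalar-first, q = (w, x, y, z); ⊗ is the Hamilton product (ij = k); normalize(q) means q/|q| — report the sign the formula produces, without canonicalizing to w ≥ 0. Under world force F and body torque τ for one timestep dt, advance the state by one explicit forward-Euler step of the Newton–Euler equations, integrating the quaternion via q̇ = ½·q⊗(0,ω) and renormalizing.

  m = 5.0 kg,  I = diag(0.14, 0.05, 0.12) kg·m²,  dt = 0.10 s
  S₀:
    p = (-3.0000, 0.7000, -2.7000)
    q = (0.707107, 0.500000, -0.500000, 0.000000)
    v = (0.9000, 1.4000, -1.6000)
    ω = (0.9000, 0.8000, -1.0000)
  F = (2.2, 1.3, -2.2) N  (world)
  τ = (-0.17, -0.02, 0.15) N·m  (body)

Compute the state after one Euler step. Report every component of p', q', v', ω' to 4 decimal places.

p' = (-2.9100, 0.8400, -2.8600)
q' = (0.7025, 0.5551, -0.4454, 0.0071)
v' = (0.9440, 1.4260, -1.6440)
ω' = (0.8186, 0.7960, -0.8210)

a = (0.4400, 0.2600, -0.4400)
p + v·dt = (-2.9100, 0.8400, -2.8600)
v + (F/m)dt = (0.9440, 1.4260, -1.6440)
gyro term ω×Iω = (-0.0560, -0.0180, -0.0648)
(τ − ω×Iω)/I = (-0.8143, -0.0400, 1.7900)
ω' = ω + α·dt = (0.8186, 0.7960, -0.8210)
Hamilton product q⊗(0,ω) = (-0.0500000, 1.1363963, 1.0656856, 0.1428930)
q + ½dt·q⊗(0,ω), renormalized = (0.7025, 0.5551, -0.4454, 0.0071)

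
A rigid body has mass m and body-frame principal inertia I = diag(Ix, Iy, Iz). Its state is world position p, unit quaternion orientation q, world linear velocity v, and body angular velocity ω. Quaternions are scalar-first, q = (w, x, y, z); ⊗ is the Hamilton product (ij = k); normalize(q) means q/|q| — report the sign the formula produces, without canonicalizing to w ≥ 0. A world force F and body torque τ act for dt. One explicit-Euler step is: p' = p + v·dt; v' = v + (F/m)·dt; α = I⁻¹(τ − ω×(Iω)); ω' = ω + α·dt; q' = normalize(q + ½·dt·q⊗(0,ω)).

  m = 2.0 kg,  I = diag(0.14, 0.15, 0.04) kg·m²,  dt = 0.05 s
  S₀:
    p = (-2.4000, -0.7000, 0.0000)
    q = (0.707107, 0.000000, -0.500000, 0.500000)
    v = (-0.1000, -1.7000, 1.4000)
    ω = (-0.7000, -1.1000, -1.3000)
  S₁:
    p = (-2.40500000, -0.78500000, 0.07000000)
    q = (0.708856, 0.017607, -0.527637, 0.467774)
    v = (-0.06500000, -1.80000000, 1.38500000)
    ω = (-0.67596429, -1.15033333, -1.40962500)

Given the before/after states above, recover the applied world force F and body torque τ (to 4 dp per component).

Δω = ω₁−ω₀ = (0.02403571, -0.05033333, -0.10962500)
precession coupling = (-0.1573, 0.0910, 0.0077)
applied torque τ = (-0.0900, -0.0600, -0.0800)
Δv = v₁−v₀ = (0.03500000, -0.10000000, -0.01500000)
m·(v₁−v₀)/dt = (1.4000, -4.0000, -0.6000)

F = (1.4000, -4.0000, -0.6000)
τ = (-0.0900, -0.0600, -0.0800)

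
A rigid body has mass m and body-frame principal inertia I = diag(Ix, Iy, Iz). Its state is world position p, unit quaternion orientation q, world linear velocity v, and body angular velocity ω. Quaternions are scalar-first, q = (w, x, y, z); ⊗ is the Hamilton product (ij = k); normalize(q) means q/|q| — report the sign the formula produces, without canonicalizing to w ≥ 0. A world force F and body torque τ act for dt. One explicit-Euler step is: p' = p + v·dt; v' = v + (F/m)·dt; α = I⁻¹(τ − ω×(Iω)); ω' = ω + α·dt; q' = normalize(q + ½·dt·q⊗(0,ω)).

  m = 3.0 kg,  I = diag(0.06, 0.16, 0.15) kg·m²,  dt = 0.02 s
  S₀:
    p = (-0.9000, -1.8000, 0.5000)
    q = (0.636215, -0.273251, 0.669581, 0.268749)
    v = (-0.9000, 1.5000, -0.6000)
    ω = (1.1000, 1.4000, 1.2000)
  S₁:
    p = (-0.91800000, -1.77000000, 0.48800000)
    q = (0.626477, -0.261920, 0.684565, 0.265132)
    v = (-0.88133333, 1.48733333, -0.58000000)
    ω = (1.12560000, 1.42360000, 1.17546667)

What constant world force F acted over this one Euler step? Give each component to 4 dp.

v₁ − v₀ = (0.01866667, -0.01266667, 0.02000000)
F = m·Δv/dt = (2.8000, -1.9000, 3.0000)

F = (2.8000, -1.9000, 3.0000)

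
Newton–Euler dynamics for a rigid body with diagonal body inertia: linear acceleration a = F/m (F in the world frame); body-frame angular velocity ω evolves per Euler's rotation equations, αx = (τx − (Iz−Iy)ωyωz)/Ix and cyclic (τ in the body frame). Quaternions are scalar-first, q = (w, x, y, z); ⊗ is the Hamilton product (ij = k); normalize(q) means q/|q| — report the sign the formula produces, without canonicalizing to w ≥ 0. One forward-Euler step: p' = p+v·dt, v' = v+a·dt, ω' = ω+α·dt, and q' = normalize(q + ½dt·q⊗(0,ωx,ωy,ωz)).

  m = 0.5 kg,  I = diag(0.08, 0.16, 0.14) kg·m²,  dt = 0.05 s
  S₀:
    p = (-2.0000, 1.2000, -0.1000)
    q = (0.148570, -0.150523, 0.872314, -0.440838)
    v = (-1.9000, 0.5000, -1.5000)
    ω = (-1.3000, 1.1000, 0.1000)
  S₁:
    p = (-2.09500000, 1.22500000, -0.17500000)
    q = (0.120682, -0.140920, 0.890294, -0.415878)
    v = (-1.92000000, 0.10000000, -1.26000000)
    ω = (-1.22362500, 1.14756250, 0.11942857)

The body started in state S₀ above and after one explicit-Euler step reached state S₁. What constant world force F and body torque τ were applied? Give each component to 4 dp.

rate change Δω = (0.07637500, 0.04756250, 0.01942857)
I·α + gyro = (0.1200, 0.1600, -0.0600)
Δv = v₁−v₀ = (-0.02000000, -0.40000000, 0.24000000)
m·(v₁−v₀)/dt = (-0.2000, -4.0000, 2.4000)

F = (-0.2000, -4.0000, 2.4000)
τ = (0.1200, 0.1600, -0.0600)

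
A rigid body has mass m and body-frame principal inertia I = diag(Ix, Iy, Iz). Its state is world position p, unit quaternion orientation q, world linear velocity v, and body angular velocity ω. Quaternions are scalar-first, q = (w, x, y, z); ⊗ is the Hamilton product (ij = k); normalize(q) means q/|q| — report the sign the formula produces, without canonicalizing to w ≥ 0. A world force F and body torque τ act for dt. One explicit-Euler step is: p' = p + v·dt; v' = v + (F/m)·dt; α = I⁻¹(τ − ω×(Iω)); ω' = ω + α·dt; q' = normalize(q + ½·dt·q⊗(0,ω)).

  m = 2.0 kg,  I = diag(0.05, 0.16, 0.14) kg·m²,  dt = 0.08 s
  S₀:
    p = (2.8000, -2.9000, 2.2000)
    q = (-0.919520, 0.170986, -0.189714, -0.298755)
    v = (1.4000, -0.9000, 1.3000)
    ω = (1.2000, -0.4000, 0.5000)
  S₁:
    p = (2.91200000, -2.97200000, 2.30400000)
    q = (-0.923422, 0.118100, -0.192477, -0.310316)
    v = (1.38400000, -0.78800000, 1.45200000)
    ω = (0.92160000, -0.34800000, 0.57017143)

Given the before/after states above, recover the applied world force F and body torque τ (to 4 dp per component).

Δω = ω₁−ω₀ = (-0.27840000, 0.05200000, 0.07017143)
applied torque τ = (-0.1700, 0.0500, 0.0700)
Δv = v₁−v₀ = (-0.01600000, 0.11200000, 0.15200000)
F = m·Δv/dt = (-0.4000, 2.8000, 3.8000)

F = (-0.4000, 2.8000, 3.8000)
τ = (-0.1700, 0.0500, 0.0700)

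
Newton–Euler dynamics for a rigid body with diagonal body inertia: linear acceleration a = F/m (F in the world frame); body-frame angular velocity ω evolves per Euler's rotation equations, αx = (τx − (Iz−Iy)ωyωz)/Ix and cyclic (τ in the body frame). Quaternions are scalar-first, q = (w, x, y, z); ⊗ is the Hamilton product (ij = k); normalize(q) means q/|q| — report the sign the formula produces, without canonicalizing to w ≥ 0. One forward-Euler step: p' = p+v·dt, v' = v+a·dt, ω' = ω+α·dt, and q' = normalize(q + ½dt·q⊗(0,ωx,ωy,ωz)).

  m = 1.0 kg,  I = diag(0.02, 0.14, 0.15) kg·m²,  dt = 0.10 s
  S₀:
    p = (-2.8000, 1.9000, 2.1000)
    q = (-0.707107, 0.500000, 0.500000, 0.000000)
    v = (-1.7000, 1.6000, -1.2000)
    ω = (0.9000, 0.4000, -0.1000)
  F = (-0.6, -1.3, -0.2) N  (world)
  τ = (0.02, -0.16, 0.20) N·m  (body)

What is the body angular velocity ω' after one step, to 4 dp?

ω' = (1.0020, 0.2774, 0.0045)

gyro term ω×Iω = (-0.0004, 0.0117, 0.0432)
angular accel α = (1.0200, -1.2264, 1.0453)
ω' = ω + α·dt = (1.0020, 0.2774, 0.0045)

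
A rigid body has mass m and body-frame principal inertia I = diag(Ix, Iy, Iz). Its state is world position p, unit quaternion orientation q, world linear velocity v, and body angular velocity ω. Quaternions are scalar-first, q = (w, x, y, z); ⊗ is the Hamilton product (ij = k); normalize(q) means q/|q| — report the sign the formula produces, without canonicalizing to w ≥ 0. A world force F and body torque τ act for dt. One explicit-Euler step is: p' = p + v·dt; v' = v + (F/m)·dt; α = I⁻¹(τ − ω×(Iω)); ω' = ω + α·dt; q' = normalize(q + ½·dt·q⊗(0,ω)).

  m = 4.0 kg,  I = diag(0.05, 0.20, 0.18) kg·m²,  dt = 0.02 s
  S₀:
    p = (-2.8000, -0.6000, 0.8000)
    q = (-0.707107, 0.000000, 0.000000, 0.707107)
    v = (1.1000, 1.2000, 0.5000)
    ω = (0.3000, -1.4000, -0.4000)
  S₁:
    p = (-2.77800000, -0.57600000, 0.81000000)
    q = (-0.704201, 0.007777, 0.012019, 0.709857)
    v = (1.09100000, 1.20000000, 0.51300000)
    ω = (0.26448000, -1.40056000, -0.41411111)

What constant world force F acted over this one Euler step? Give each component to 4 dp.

F = (-1.8000, 0.0000, 2.6000)

Δv = v₁−v₀ = (-0.00900000, 0.00000000, 0.01300000)
m·(v₁−v₀)/dt = (-1.8000, 0.0000, 2.6000)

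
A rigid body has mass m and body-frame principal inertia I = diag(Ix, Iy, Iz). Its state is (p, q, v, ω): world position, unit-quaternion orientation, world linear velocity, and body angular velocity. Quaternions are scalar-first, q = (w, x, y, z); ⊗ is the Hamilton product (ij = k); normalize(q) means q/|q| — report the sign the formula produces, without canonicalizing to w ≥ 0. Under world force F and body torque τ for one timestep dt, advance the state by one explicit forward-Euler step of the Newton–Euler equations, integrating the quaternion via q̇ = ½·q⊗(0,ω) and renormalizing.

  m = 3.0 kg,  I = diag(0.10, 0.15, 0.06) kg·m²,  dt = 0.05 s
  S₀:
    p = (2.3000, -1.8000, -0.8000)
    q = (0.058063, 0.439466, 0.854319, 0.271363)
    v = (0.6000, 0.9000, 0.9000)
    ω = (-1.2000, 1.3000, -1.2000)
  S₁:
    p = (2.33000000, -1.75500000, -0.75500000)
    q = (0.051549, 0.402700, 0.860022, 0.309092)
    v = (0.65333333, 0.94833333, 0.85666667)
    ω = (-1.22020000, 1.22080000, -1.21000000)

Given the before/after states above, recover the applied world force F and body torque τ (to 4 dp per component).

F = (3.2000, 2.9000, -2.6000)
τ = (0.1000, -0.1800, -0.0900)

Δv = v₁−v₀ = (0.05333333, 0.04833333, -0.04333333)
F = m·Δv/dt = (3.2000, 2.9000, -2.6000)
ω₁ − ω₀ = (-0.02020000, -0.07920000, -0.01000000)
applied torque τ = (0.1000, -0.1800, -0.0900)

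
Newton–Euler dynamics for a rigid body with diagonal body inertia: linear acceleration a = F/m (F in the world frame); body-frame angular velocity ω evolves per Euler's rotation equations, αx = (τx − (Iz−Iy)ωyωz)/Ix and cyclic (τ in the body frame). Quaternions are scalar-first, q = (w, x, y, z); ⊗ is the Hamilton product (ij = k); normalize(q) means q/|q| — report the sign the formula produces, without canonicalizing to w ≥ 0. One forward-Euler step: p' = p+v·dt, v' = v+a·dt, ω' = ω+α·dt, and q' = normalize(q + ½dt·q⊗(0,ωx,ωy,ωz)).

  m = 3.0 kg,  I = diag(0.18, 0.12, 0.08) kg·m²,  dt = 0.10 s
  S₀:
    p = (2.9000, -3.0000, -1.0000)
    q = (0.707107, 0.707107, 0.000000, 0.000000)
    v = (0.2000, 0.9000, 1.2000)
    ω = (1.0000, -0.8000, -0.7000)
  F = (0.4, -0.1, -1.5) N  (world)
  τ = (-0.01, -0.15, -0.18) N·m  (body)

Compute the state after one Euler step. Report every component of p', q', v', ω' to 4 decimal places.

p' = (2.9200, -2.9100, -0.8800)
q' = (0.6700, 0.7405, -0.0035, -0.0529)
v' = (0.2133, 0.8967, 1.1500)
ω' = (1.0069, -0.8667, -0.9850)

a = (0.1333, -0.0333, -0.5000)
p' = p + v·dt = (2.9200, -2.9100, -0.8800)
v' = v + a·dt = (0.2133, 0.8967, 1.1500)
angular accel α = (0.0689, -0.6667, -2.8500)
ω' = ω + α·dt = (1.0069, -0.8667, -0.9850)
2q̇ = q⊗(0,ω) = (-0.7071070, 0.7071070, -0.0707107, -1.0606605)
q + ½dt·q⊗(0,ω), renormalized = (0.6700, 0.7405, -0.0035, -0.0529)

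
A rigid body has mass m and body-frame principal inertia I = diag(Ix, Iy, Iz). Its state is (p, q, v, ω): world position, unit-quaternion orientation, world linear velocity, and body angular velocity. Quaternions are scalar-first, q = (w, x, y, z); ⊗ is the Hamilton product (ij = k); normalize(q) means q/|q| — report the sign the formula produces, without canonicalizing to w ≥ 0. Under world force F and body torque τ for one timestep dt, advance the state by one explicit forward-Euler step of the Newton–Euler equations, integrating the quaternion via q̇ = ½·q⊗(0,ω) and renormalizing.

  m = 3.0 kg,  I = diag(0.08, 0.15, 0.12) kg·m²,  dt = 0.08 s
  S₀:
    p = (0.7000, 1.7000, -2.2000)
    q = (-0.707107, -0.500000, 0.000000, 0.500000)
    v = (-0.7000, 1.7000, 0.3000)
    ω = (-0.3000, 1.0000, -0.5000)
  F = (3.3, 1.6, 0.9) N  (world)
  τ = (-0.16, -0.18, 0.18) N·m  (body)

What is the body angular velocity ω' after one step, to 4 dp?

ω' = (-0.4750, 0.9072, -0.3660)

precession coupling ω×(Iω) = (0.0150, -0.0060, -0.0210)
(τ − ω×Iω)/I = (-2.1875, -1.1600, 1.6750)
new body rate ω' = (-0.4750, 0.9072, -0.3660)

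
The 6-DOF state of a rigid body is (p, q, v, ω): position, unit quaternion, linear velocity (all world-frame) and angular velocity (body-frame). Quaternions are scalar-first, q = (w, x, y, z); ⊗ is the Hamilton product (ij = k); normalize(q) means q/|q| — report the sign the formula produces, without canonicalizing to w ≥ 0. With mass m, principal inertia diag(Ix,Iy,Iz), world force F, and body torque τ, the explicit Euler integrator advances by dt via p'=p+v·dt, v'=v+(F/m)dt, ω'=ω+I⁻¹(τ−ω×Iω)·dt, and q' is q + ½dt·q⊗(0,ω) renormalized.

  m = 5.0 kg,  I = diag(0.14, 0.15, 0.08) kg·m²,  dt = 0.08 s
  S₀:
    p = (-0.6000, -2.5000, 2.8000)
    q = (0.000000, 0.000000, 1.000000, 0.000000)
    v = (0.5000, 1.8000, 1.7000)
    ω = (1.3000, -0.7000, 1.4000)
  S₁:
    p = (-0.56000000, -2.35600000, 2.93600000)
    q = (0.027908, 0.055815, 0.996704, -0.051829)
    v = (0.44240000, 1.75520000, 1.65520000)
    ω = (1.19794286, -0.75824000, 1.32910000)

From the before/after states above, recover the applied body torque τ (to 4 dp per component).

Δω = ω₁−ω₀ = (-0.10205714, -0.05824000, -0.07090000)
ω₀×(Iω₀) = (0.0686, 0.1092, -0.0091)
τ = I·(Δω/dt) + ω₀×(Iω₀) = (-0.1100, 0.0000, -0.0800)

τ = (-0.1100, 0.0000, -0.0800)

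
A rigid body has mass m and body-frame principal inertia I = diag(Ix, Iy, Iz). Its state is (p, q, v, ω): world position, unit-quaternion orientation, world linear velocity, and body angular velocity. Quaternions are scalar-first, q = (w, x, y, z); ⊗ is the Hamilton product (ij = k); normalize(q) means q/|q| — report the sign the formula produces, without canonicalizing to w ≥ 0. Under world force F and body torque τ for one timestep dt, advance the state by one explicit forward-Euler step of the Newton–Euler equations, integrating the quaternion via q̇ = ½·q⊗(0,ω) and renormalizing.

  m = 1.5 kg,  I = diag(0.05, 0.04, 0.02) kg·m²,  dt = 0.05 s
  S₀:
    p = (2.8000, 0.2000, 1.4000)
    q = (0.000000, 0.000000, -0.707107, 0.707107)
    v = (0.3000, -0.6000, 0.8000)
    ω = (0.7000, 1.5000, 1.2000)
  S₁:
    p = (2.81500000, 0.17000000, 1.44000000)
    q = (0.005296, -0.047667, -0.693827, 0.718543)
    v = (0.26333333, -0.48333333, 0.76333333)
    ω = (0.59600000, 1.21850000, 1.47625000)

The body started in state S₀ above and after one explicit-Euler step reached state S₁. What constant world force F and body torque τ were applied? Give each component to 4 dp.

ω₁ − ω₀ = (-0.10400000, -0.28150000, 0.27625000)
precession coupling = (-0.0360, 0.0252, -0.0105)
applied torque τ = (-0.1400, -0.2000, 0.1000)
Δv = v₁−v₀ = (-0.03666667, 0.11666667, -0.03666667)
m·(v₁−v₀)/dt = (-1.1000, 3.5000, -1.1000)

F = (-1.1000, 3.5000, -1.1000)
τ = (-0.1400, -0.2000, 0.1000)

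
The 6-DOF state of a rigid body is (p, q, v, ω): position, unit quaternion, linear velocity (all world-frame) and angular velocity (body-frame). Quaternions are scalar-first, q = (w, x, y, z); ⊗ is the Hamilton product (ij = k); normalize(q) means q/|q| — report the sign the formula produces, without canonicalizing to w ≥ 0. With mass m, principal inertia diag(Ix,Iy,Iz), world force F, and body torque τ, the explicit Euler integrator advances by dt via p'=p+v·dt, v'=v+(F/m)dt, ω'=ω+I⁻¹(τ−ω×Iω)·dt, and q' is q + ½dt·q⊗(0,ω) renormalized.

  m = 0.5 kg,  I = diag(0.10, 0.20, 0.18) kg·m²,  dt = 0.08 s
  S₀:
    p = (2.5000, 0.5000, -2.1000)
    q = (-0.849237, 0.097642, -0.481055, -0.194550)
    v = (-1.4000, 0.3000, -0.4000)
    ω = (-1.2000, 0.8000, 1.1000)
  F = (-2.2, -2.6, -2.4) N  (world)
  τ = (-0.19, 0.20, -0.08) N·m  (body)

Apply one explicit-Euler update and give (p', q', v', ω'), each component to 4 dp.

a = F/m = (-4.4000, -5.2000, -4.8000)
new position p' = (2.3880, 0.5240, -2.1320)
new velocity v' = (-1.7520, -0.1160, -0.7840)
gyro term ω×Iω = (-0.0176, 0.1056, -0.0960)
(τ − ω×Iω)/I = (-1.7240, 0.4720, 0.0889)
ω' = ω + α·dt = (-1.3379, 0.8378, 1.1071)
Hamilton product q⊗(0,ω) = (0.7160194, 0.6455639, -0.5533358, -1.4333131)
q + ½dt·q⊗(0,ω), renormalized = (-0.8184, 0.1231, -0.5019, -0.2512)

p' = (2.3880, 0.5240, -2.1320)
q' = (-0.8184, 0.1231, -0.5019, -0.2512)
v' = (-1.7520, -0.1160, -0.7840)
ω' = (-1.3379, 0.8378, 1.1071)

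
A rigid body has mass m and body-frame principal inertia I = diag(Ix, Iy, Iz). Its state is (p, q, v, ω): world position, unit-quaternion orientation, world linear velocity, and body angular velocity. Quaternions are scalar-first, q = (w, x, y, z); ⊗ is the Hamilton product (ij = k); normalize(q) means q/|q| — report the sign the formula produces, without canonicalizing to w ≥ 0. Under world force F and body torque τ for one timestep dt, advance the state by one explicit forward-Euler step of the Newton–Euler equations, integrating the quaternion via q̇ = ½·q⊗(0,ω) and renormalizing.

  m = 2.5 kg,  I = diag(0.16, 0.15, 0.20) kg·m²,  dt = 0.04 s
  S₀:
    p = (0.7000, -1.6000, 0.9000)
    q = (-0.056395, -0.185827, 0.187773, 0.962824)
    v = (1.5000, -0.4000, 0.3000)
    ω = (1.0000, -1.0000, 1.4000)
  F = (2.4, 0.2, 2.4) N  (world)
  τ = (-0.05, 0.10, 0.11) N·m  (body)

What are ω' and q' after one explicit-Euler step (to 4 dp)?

ω' = (1.0050, -0.9584, 1.4200)
q' = (-0.0758, -0.1623, 0.2132, 0.9604)

(τ − ω×Iω)/I = (0.1250, 1.0400, 0.5000)
ω' = ω + α·dt = (1.0050, -0.9584, 1.4200)
2q̇ = q⊗(0,ω) = (-0.9743536, 1.1693112, 1.2793768, -0.0808990)
q' = normalize(q + ½dt·q⊗(0,ω)) = (-0.0758, -0.1623, 0.2132, 0.9604)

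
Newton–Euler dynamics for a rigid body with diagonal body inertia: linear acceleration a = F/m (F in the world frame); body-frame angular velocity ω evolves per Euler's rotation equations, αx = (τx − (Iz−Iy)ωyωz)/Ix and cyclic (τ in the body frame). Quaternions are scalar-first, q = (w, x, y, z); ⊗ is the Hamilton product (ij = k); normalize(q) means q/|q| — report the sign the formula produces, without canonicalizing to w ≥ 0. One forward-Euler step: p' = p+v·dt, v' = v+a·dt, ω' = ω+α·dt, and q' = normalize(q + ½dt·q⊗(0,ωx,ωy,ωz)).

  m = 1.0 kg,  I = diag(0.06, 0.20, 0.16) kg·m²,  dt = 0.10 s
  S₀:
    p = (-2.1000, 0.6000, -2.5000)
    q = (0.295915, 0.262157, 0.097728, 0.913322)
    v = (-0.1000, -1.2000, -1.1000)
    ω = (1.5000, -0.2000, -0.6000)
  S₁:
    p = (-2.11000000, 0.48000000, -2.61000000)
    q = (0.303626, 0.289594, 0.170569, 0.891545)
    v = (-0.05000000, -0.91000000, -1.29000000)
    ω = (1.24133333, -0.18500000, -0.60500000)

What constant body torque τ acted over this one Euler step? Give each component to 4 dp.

τ = (-0.1600, 0.1200, -0.0500)

rate change Δω = (-0.25866667, 0.01500000, -0.00500000)
τ = I·(Δω/dt) + ω₀×(Iω₀) = (-0.1600, 0.1200, -0.0500)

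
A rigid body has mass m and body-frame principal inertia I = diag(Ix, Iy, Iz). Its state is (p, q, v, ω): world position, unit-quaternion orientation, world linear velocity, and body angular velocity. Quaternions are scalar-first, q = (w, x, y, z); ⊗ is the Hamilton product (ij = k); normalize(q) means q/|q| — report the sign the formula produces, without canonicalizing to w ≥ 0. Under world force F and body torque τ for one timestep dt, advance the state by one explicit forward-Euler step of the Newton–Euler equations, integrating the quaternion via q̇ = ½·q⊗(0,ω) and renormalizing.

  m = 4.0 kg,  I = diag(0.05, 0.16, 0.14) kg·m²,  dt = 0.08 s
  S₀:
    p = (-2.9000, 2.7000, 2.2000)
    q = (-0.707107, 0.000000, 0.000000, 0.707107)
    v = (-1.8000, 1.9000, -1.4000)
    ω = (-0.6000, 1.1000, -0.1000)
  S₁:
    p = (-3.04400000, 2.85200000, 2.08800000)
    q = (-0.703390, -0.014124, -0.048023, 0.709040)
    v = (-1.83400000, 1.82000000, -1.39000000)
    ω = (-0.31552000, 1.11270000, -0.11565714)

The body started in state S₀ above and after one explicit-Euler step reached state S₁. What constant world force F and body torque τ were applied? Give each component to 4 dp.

F = (-1.7000, -4.0000, 0.5000)
τ = (0.1800, 0.0200, -0.1000)

velocity change Δv = (-0.03400000, -0.08000000, 0.01000000)
applied force F = (-1.7000, -4.0000, 0.5000)
Δω = ω₁−ω₀ = (0.28448000, 0.01270000, -0.01565714)
τ = I·(Δω/dt) + ω₀×(Iω₀) = (0.1800, 0.0200, -0.1000)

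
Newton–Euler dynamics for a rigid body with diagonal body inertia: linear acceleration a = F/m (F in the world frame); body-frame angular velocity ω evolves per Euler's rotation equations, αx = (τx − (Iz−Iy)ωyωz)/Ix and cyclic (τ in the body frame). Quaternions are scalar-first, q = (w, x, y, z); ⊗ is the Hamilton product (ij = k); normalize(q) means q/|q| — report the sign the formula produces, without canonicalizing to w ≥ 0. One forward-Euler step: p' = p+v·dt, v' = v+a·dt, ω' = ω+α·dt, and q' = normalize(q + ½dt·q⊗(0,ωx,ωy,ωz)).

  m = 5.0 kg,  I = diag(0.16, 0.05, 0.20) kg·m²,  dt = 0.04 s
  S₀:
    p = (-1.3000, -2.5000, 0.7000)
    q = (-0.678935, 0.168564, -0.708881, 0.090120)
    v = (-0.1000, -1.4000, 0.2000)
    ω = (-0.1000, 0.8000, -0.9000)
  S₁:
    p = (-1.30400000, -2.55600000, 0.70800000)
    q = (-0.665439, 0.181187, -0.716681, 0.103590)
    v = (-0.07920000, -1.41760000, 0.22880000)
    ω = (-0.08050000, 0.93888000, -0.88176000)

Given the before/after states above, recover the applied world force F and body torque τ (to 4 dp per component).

Δω = ω₁−ω₀ = (0.01950000, 0.13888000, 0.01824000)
τ = I·(Δω/dt) + ω₀×(Iω₀) = (-0.0300, 0.1700, 0.1000)
v₁ − v₀ = (0.02080000, -0.01760000, 0.02880000)
F = m·Δv/dt = (2.6000, -2.2000, 3.6000)

F = (2.6000, -2.2000, 3.6000)
τ = (-0.0300, 0.1700, 0.1000)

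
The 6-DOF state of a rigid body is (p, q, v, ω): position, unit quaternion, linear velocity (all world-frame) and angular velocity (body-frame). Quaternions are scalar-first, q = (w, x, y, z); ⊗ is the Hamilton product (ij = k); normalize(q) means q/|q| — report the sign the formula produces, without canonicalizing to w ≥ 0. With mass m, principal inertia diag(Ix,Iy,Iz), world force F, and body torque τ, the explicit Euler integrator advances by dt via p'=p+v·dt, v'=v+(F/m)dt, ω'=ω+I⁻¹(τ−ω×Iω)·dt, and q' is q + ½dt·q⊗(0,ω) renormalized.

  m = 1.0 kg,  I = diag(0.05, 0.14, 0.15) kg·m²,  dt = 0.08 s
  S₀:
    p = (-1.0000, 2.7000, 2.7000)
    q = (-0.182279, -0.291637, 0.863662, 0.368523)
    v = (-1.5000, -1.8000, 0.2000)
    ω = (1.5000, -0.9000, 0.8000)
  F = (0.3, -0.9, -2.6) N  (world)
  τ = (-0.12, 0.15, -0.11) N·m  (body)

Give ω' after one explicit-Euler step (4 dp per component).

precession coupling ω×(Iω) = (-0.0072, -0.1200, -0.1215)
α = I⁻¹(τ − ω×Iω) = (-2.2560, 1.9286, 0.0767)
new body rate ω' = (1.3195, -0.7457, 0.8061)

ω' = (1.3195, -0.7457, 0.8061)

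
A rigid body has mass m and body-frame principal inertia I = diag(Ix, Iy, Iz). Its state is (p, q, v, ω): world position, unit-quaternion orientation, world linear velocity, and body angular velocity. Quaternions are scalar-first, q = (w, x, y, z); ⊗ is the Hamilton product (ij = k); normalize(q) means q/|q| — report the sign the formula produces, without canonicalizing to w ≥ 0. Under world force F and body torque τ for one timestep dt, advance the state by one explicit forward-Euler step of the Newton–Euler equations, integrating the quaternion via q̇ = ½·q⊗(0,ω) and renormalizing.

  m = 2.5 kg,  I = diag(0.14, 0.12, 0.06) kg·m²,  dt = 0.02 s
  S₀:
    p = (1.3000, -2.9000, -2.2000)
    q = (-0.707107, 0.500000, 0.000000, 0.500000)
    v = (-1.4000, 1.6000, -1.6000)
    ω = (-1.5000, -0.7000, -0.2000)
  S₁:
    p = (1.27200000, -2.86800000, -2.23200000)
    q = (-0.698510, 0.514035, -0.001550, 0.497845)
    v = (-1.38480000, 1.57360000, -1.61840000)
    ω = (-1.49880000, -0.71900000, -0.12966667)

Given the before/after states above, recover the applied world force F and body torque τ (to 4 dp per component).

rate change Δω = (0.00120000, -0.01900000, 0.07033333)
gyro term ω₀×Iω₀ = (-0.0084, 0.0240, -0.0210)
applied torque τ = (0.0000, -0.0900, 0.1900)
v₁ − v₀ = (0.01520000, -0.02640000, -0.01840000)
F = m·Δv/dt = (1.9000, -3.3000, -2.3000)

F = (1.9000, -3.3000, -2.3000)
τ = (0.0000, -0.0900, 0.1900)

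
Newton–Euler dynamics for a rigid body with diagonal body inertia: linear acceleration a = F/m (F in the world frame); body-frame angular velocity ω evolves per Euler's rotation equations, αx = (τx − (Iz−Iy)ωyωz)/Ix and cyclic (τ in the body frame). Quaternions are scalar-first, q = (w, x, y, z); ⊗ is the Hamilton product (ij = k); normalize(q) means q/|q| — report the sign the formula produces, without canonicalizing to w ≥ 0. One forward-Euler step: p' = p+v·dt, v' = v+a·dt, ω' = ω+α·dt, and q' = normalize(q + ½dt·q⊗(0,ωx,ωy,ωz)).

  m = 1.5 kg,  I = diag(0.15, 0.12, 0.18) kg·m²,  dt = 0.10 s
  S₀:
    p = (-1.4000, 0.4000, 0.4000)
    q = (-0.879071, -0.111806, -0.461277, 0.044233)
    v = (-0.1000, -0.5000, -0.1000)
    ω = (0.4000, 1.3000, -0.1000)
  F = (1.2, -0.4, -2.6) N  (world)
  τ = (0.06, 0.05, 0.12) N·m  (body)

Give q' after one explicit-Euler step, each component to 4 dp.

q' = (-0.8447, -0.1297, -0.5169, 0.0505)

Hamilton product q⊗(0,ω) = (0.6488058, -0.3630036, -1.1362797, 0.1270701)
q + ½dt·q⊗(0,ω), renormalized = (-0.8447, -0.1297, -0.5169, 0.0505)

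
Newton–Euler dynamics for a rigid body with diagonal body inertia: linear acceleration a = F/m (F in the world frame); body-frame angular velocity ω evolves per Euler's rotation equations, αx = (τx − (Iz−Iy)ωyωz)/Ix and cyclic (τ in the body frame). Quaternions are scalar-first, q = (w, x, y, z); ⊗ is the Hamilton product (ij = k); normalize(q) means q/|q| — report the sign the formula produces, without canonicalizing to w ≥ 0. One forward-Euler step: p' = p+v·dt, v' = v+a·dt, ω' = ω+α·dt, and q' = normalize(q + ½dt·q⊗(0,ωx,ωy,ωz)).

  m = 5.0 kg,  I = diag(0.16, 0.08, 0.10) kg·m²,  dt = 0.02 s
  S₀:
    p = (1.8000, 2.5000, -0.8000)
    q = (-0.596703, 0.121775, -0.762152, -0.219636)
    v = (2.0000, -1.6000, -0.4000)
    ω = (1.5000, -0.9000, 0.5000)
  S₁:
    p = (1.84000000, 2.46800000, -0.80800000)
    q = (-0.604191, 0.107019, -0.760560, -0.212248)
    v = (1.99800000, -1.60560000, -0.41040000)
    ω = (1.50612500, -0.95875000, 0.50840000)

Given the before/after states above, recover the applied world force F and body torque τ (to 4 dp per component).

F = (-0.5000, -1.4000, -2.6000)
τ = (0.0400, -0.1900, 0.1500)

Δv = v₁−v₀ = (-0.00200000, -0.00560000, -0.01040000)
m·(v₁−v₀)/dt = (-0.5000, -1.4000, -2.6000)
Δω = ω₁−ω₀ = (0.00612500, -0.05875000, 0.00840000)
precession coupling = (-0.0090, 0.0450, 0.1080)
applied torque τ = (0.0400, -0.1900, 0.1500)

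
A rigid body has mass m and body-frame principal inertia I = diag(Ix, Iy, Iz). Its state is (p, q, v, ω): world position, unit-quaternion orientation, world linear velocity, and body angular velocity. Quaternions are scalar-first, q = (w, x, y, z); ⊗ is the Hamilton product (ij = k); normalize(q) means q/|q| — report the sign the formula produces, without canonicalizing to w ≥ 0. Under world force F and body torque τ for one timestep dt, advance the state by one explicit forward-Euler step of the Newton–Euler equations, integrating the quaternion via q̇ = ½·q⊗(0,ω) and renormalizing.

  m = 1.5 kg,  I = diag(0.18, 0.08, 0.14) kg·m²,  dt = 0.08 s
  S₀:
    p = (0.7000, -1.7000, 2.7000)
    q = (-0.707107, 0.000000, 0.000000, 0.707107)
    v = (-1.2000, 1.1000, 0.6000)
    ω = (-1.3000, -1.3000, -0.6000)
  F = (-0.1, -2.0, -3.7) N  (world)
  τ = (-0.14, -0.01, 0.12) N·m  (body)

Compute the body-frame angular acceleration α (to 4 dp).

α = (-1.0378, -0.5150, 2.0643)

gyro term ω×Iω = (0.0468, 0.0312, -0.1690)
angular accel α = (-1.0378, -0.5150, 2.0643)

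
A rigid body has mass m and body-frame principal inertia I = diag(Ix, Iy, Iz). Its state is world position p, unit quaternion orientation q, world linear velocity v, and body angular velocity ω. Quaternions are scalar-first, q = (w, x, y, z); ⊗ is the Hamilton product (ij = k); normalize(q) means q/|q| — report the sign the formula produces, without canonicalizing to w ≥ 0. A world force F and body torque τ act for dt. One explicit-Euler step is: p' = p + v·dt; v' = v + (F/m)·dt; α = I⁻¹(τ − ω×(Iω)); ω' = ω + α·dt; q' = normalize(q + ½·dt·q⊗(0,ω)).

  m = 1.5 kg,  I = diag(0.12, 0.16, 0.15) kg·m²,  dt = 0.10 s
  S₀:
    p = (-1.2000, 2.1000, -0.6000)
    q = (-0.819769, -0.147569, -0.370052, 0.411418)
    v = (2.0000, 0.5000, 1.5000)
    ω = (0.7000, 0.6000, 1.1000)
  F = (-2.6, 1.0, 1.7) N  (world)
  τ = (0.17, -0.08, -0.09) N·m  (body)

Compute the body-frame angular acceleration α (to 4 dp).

α = (1.4717, -0.3556, -0.7120)

ω×(Iω) gyroscopic = (-0.0066, -0.0231, 0.0168)
(τ − ω×Iω)/I = (1.4717, -0.3556, -0.7120)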